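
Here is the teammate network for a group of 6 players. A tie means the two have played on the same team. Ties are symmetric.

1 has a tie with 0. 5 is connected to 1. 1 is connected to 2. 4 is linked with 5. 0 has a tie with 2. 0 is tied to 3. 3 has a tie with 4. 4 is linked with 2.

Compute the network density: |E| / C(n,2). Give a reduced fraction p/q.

8/15

There are 8 edges and 6 nodes, so the maximum possible is C(6,2) = 15.
Density = 8/15.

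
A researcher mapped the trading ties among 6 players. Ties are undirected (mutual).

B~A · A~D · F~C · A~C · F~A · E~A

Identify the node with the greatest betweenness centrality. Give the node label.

Unnormalized betweenness of each node: A:9, B:0, C:0, D:0, E:0, F:0.
A has the largest value, 9, making it the main broker — the node through which the most shortest paths run.

A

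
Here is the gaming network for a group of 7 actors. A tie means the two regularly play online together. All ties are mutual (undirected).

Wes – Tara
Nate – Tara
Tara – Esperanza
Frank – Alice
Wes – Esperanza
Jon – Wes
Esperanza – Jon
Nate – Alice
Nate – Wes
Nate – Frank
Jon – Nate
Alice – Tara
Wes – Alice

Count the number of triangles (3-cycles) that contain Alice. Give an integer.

Alice's neighbors: Frank, Nate, Tara, and Wes.
Neighbor pairs that are themselves tied: Alice–Frank–Nate; Alice–Nate–Tara; Alice–Nate–Wes; Alice–Tara–Wes. Each forms one triangle with Alice, for 4 in total.

4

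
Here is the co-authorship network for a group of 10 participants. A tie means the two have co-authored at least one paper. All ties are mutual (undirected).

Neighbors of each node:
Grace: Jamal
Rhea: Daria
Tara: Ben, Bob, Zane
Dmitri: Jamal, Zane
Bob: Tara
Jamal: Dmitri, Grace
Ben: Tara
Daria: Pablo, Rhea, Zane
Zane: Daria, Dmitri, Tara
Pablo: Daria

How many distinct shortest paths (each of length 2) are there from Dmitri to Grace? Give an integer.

1

The shortest distance is 2, and the only length-2 path is Dmitri–Jamal–Grace. So there is exactly 1 shortest path.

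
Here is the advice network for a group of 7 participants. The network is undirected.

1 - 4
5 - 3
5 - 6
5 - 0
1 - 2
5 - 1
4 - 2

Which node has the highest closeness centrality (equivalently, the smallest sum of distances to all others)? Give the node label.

Farness (sum of distances to all others) for each node — 0:13, 1:9, 2:13, 3:13, 4:13, 5:8, 6:13.
The smallest farness is 8, for 5, so 5 has the highest closeness.

5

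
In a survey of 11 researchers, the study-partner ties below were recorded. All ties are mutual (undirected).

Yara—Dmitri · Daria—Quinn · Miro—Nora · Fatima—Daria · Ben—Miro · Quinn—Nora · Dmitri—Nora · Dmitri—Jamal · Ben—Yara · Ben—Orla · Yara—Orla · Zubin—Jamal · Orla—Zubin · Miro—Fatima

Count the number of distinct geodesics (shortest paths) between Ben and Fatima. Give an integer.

The shortest distance is 2, and the only length-2 path is Ben–Miro–Fatima. So there is exactly 1 shortest path.

1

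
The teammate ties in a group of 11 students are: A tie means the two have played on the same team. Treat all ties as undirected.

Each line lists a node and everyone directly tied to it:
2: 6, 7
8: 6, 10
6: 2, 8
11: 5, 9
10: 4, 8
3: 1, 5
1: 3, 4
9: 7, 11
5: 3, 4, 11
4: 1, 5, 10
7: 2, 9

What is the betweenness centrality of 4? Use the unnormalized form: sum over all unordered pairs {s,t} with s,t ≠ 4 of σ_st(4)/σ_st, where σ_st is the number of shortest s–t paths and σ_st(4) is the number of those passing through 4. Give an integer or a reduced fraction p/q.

15

Pairs whose geodesics pass through 4 — 5–1: 1/2; 5–10: 1; 5–8: 1; 5–6: 1; 3–10: 2/2; 3–8: 2/2; 3–6: 2/2; 1–10: 1; 1–8: 1; 1–6: 1; 1–2: 1; 1–7: 1/2; 1–9: 1/2; 1–11: 1/2 … (+3 more pairs).
All other pairs contribute 0.
Summing the contributions gives betweenness(4) = 15.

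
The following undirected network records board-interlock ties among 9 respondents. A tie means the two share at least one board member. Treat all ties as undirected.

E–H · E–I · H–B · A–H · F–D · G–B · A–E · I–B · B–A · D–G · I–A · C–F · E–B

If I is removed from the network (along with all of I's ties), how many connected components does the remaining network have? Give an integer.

1

I's neighbors (A, B, and E) remain reachable from one another through other ties, so the rest of the network stays in one piece.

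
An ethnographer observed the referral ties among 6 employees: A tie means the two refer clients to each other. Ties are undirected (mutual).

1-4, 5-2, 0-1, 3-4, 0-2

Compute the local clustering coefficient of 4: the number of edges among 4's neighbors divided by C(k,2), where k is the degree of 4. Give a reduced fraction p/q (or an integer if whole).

4's neighbors: 1 and 3 (k = 2).
Possible neighbor pairs: C(2,2) = 1. Edges among them: none → e = 0.
Clustering(4) = 0/1.

0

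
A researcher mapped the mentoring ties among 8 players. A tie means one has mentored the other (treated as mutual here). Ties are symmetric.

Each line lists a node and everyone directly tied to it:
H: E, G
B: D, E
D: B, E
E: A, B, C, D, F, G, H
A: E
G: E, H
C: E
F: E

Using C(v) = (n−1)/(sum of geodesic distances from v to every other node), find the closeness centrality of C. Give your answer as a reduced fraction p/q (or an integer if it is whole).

7/13

Distances from C: A:2, B:2, D:2, E:1, F:2, G:2, H:2. Sum = 13.
n = 8, so closeness = 7/13.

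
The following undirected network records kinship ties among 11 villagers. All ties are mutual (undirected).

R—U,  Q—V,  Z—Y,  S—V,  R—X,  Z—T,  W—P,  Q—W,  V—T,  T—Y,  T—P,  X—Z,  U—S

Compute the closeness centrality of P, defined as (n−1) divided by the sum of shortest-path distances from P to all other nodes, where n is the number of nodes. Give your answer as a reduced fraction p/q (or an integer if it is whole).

Distances from P: Q:2, R:4, S:3, T:1, U:4, V:2, W:1, X:3, Y:2, Z:2. Sum = 24.
n = 11, so closeness = 10/24 = 5/12.

5/12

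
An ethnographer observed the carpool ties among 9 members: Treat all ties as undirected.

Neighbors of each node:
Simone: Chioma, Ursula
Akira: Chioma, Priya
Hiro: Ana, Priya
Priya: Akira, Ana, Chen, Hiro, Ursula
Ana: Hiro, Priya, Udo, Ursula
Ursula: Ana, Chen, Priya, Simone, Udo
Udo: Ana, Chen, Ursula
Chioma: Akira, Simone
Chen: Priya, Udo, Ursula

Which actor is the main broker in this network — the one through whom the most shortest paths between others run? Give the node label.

Priya

Unnormalized betweenness of each node: Akira:3, Ana:8/3, Chen:2/3, Chioma:1, Hiro:0, Priya:28/3, Simone:3, Udo:1/3, Ursula:8.
Priya has the largest value, 28/3, making it the main broker — the node through which the most shortest paths run.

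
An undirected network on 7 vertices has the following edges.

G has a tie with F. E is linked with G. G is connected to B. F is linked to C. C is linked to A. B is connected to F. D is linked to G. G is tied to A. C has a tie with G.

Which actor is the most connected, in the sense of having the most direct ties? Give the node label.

G

Degrees — A:2, B:2, C:3, D:1, E:1, F:3, G:6.
The maximum is 6, attained only by G.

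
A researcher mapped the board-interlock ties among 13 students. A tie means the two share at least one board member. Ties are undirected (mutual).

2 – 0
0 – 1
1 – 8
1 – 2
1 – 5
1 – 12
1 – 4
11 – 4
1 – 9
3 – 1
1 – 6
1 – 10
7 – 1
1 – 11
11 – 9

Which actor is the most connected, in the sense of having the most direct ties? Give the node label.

Degrees — 0:2, 1:12, 2:2, 3:1, 4:2, 5:1, 6:1, 7:1, 8:1, 9:2, 10:1, 11:3, 12:1.
The maximum is 12, attained only by 1.

1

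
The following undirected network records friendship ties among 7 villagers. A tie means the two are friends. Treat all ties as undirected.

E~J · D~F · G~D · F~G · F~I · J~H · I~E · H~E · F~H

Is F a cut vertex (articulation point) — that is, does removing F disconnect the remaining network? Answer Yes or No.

Yes

Removing F leaves {D and G} with no path to {E, H, I, and J}, so the network splits into 2 components. F is a cut vertex.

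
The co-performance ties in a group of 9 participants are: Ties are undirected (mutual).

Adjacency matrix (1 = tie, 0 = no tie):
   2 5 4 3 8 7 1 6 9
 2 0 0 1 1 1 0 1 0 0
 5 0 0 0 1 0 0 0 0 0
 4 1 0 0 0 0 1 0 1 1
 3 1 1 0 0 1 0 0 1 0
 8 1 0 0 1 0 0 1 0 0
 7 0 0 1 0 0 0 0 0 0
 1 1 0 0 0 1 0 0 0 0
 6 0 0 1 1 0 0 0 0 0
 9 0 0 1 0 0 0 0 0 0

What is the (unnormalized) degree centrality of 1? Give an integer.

2

1 is directly tied to 2 and 8. That is 2 neighbors, so the degree of 1 is 2.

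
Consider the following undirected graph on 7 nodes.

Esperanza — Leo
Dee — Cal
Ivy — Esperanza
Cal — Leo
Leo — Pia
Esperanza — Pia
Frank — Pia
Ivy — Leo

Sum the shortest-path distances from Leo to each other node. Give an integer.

Distances from Leo: Cal:1, Dee:2, Esperanza:1, Frank:2, Ivy:1, Pia:1.
Sum = 1 + 2 + 1 + 2 + 1 + 1 = 8.

8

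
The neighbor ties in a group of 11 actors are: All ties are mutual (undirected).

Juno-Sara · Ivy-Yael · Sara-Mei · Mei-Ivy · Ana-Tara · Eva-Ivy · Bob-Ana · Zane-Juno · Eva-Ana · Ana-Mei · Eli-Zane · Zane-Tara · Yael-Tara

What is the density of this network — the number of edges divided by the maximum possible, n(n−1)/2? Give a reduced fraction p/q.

There are 13 edges and 11 nodes, so the maximum possible is C(11,2) = 55.
Density = 13/55.

13/55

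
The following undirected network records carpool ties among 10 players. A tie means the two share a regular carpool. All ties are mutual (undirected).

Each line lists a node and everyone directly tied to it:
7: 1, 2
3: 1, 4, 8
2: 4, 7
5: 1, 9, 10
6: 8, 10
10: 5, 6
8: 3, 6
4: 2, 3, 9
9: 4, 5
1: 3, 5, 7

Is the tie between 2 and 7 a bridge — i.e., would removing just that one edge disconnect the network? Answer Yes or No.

No

Even without that edge, 2 still reaches 7 via 2 – 4 – 3 – 1 – 7, so the network stays connected. Not a bridge.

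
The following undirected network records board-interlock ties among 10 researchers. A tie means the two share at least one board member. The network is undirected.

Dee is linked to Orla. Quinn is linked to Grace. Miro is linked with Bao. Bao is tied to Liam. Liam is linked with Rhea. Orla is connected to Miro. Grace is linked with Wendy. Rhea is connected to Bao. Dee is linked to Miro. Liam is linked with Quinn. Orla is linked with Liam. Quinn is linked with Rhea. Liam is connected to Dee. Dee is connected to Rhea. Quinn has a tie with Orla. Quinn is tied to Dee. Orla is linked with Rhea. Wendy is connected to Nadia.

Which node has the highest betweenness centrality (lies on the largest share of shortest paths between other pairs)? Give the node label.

Unnormalized betweenness of each node: Bao:2/3, Dee:8/3, Grace:14, Liam:8/3, Miro:2/3, Nadia:0, Orla:8/3, Quinn:18, Rhea:8/3, Wendy:8.
Quinn has the largest value, 18, making it the main broker — the node through which the most shortest paths run.

Quinn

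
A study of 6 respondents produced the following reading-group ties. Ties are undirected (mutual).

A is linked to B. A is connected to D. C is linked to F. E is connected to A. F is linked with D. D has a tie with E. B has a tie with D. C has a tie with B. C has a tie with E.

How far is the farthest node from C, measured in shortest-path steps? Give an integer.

Distances from C: A:2, B:1, D:2, E:1, F:1.
The largest is 2 (to D and A), so the eccentricity of C is 2.

2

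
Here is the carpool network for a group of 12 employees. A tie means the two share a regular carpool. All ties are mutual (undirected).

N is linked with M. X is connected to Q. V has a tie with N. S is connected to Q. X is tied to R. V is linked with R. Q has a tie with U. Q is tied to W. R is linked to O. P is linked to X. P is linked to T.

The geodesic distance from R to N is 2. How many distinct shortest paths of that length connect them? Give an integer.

The shortest distance is 2, and the only length-2 path is R–V–N. So there is exactly 1 shortest path.

1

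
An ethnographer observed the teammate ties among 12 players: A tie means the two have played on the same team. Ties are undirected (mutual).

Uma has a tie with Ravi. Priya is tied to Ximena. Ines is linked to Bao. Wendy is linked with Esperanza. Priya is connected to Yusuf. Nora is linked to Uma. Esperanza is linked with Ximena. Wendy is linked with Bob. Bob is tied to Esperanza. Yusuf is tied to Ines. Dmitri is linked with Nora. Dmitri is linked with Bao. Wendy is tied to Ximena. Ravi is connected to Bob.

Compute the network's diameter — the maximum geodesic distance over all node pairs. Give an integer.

5

Eccentricity of each node (its greatest distance to any other): Bao:5, Bob:5, Dmitri:5, Esperanza:5, Ines:5, Nora:5, Priya:5, Ravi:5, Uma:5, Wendy:5, Ximena:5, Yusuf:5.
The maximum eccentricity is 5, realized for instance by the pair Dmitri–Ximena via Dmitri – Bao – Ines – Yusuf – Priya – Ximena. So the diameter is 5.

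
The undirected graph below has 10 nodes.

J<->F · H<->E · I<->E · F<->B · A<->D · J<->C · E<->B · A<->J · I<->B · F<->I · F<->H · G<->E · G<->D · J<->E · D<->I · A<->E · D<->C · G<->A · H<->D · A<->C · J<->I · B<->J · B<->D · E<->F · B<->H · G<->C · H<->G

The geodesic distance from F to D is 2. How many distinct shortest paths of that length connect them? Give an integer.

The shortest distance is 2. The length-2 paths are: F–B–D; F–I–D; F–H–D.
That gives 3 distinct shortest paths.

3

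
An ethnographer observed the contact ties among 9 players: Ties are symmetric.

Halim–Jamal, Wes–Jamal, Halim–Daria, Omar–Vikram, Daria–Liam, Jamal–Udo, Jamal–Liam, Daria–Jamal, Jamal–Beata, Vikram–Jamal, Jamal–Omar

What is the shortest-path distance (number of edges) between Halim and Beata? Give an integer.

2

One shortest route is Halim – Jamal – Beata, which uses 2 edges, and Halim and Beata are not directly tied, so nothing shorter exists. So d(Halim,Beata) = 2.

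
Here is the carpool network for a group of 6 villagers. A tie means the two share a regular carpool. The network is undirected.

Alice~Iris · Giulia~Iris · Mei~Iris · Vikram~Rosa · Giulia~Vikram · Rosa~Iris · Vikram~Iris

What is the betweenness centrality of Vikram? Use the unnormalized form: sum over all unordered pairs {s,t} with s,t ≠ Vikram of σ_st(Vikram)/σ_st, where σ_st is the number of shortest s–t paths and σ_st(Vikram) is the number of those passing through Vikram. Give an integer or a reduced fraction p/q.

Pairs whose geodesics pass through Vikram — Rosa–Giulia: 1/2.
All other pairs contribute 0.
Summing the contributions gives betweenness(Vikram) = 1/2.

1/2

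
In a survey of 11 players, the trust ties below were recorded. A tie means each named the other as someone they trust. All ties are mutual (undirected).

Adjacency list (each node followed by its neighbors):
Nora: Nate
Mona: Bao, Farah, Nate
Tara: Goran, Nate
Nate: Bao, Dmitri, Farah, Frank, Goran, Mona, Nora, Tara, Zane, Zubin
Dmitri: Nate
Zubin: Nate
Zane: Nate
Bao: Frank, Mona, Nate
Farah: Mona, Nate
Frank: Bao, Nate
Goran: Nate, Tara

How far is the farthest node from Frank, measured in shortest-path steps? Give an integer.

Distances from Frank: Bao:1, Dmitri:2, Farah:2, Goran:2, Mona:2, Nate:1, Nora:2, Tara:2, Zane:2, Zubin:2.
The largest is 2 (to Zane, Farah, Zubin, Mona, Goran, Nora, Tara, and Dmitri), so the eccentricity of Frank is 2.

2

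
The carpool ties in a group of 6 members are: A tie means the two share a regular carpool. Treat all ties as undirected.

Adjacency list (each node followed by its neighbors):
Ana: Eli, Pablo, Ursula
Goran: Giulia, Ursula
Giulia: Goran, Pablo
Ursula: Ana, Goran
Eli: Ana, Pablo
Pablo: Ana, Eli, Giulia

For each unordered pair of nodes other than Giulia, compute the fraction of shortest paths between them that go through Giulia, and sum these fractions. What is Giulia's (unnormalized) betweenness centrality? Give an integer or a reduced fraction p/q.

3/2

Pairs whose geodesics pass through Giulia — Goran–Pablo: 1; Goran–Eli: 1/2.
All other pairs contribute 0.
Summing the contributions gives betweenness(Giulia) = 3/2.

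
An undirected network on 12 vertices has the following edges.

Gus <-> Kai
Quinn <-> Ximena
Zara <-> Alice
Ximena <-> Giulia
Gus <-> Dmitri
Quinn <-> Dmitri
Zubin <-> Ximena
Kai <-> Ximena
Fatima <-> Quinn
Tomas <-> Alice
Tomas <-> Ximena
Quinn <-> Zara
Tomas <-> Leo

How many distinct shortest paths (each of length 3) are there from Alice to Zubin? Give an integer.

The shortest distance is 3, and the only length-3 path is Alice–Tomas–Ximena–Zubin. So there is exactly 1 shortest path.

1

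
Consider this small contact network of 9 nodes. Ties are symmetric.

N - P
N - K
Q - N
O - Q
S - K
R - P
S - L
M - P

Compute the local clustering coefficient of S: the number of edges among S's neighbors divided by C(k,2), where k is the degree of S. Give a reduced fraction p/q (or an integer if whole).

S's neighbors: K and L (k = 2).
Possible neighbor pairs: C(2,2) = 1. Edges among them: none → e = 0.
Clustering(S) = 0/1.

0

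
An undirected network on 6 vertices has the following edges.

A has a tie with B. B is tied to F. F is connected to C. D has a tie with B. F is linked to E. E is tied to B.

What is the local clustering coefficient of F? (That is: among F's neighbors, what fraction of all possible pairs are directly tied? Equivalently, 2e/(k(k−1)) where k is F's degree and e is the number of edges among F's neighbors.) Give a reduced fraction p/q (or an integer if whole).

F's neighbors: B, C, and E (k = 3).
Possible neighbor pairs: C(3,2) = 3. Edges among them: B–E → e = 1.
Clustering(F) = 1/3.

1/3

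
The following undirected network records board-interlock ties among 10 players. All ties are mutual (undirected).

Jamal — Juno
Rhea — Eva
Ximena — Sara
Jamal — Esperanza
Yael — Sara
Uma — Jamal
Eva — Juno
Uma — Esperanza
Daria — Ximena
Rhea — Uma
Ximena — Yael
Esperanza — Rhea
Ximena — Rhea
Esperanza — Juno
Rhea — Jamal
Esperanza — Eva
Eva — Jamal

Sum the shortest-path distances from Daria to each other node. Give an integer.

Distances from Daria: Esperanza:3, Eva:3, Jamal:3, Juno:4, Rhea:2, Sara:2, Uma:3, Ximena:1, Yael:2.
Sum = 3 + 3 + 3 + 4 + 2 + 2 + 3 + 1 + 2 = 23.

23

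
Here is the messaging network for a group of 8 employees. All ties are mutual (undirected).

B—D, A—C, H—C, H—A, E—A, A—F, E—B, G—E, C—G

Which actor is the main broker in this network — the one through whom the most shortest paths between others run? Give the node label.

E

Unnormalized betweenness of each node: A:21/2, B:6, C:2, D:0, E:11, F:0, G:3/2, H:0.
E has the largest value, 11, making it the main broker — the node through which the most shortest paths run.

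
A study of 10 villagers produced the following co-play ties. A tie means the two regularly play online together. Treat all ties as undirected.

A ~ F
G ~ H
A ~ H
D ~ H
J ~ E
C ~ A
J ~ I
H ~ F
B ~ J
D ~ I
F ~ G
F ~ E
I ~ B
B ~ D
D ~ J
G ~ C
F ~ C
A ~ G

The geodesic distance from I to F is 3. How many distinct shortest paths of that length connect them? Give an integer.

The shortest distance is 3. The length-3 paths are: I–D–H–F; I–J–E–F.
That gives 2 distinct shortest paths.

2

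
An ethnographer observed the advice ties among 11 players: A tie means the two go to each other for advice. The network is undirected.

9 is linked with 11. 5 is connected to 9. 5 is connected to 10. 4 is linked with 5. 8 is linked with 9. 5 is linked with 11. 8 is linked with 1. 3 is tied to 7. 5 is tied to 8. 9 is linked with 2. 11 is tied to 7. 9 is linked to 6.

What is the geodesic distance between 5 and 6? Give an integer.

One shortest route is 5 – 9 – 6, which uses 2 edges, and 5 and 6 are not directly tied, so nothing shorter exists. So d(5,6) = 2.

2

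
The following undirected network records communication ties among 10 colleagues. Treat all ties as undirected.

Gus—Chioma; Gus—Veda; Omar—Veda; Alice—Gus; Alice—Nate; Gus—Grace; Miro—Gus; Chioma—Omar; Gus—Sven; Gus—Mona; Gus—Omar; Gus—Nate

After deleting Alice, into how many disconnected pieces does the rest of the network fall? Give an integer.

1

Alice's neighbors (Gus and Nate) remain reachable from one another through other ties, so the rest of the network stays in one piece.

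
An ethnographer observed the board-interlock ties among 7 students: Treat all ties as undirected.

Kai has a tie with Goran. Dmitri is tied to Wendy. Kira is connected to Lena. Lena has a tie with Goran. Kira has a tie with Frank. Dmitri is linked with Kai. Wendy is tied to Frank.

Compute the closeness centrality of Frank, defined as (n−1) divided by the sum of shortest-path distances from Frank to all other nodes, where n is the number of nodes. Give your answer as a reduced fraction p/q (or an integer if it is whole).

Distances from Frank: Dmitri:2, Goran:3, Kai:3, Kira:1, Lena:2, Wendy:1. Sum = 12.
n = 7, so closeness = 6/12 = 1/2.

1/2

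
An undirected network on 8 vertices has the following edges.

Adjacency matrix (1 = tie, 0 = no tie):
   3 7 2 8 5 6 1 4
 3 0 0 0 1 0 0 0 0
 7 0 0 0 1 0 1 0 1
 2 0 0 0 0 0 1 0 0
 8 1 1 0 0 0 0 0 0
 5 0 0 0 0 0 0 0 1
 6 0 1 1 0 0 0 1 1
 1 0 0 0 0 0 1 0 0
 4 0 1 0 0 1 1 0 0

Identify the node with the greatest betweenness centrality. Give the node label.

6

Unnormalized betweenness of each node: 1:0, 2:0, 3:0, 4:6, 5:0, 6:11, 7:10, 8:6.
6 has the largest value, 11, making it the main broker — the node through which the most shortest paths run.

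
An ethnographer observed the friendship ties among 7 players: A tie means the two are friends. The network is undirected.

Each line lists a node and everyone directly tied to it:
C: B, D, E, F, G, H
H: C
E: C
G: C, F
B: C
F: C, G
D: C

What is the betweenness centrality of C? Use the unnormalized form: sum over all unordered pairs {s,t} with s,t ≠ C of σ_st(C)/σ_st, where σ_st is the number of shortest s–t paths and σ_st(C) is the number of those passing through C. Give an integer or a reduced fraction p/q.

14

Pairs whose geodesics pass through C — D–H: 1; D–B: 1; D–G: 1; D–F: 1; D–E: 1; H–B: 1; H–G: 1; H–F: 1; H–E: 1; B–G: 1; B–F: 1; B–E: 1; G–E: 1; F–E: 1.
All other pairs contribute 0.
Summing the contributions gives betweenness(C) = 14.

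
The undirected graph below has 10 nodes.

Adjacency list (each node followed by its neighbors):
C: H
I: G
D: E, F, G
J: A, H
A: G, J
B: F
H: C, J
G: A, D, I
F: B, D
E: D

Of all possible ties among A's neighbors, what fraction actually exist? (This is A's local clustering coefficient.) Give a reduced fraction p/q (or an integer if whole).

0

A's neighbors: G and J (k = 2).
Possible neighbor pairs: C(2,2) = 1. Edges among them: none → e = 0.
Clustering(A) = 0/1.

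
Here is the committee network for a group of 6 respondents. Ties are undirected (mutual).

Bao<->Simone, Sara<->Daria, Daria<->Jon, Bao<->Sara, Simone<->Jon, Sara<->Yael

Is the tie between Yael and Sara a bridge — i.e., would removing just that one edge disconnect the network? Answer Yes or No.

Yes

Without the Yael–Sara edge there is no alternate route between Yael and Sara, so the network disconnects. It is a bridge.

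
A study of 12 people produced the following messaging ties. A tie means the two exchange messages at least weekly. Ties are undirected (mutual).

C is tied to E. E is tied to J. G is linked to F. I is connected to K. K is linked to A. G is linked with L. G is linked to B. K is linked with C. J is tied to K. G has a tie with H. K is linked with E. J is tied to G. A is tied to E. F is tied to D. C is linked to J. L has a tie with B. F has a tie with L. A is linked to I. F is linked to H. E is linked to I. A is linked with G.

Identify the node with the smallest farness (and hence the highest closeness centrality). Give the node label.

Farness (sum of distances to all others) for each node — A:19, B:25, C:25, D:32, E:23, F:22, G:16, H:24, I:25, J:19, K:23, L:23.
The smallest farness is 16, for G, so G has the highest closeness.

G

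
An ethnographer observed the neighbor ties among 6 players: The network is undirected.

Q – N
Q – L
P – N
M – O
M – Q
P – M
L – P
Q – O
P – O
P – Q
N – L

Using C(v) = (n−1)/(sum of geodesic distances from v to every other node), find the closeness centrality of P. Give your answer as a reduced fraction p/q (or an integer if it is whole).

Distances from P: L:1, M:1, N:1, O:1, Q:1. Sum = 5.
n = 6, so closeness = 5/5 = 1.

1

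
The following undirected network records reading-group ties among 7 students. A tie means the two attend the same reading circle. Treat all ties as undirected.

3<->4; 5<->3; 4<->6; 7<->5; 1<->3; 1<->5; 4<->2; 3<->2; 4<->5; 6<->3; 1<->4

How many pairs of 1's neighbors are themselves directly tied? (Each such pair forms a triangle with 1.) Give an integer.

3

1's neighbors: 3, 4, and 5.
Neighbor pairs that are themselves tied: 1–3–4; 1–3–5; 1–4–5. Each forms one triangle with 1, for 3 in total.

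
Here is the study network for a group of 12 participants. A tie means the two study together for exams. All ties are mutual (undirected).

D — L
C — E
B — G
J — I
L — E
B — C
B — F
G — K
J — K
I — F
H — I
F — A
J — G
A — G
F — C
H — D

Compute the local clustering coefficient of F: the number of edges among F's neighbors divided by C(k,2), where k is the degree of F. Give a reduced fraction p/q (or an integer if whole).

F's neighbors: A, B, C, and I (k = 4).
Possible neighbor pairs: C(4,2) = 6. Edges among them: B–C → e = 1.
Clustering(F) = 1/6.

1/6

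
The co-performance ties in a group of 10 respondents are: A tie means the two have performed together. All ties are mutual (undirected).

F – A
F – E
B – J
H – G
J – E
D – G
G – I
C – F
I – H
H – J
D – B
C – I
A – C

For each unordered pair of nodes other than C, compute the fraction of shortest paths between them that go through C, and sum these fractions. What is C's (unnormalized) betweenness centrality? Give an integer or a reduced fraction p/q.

15/2

Pairs whose geodesics pass through C — E–I: 1/2; D–A: 1; D–F: 1/2; G–A: 1; G–F: 1; H–A: 1; H–F: 1/2; I–A: 1; I–F: 1.
All other pairs contribute 0.
Summing the contributions gives betweenness(C) = 15/2.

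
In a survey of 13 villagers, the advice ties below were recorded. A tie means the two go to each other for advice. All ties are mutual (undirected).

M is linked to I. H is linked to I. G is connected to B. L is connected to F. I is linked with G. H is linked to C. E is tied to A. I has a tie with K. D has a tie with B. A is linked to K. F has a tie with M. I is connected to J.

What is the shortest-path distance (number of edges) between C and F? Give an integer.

One shortest route is C – H – I – M – F, which uses 4 edges, and at distance 3 from C we only reach {G, J, K, M}, which does not include F. So d(C,F) = 4.

4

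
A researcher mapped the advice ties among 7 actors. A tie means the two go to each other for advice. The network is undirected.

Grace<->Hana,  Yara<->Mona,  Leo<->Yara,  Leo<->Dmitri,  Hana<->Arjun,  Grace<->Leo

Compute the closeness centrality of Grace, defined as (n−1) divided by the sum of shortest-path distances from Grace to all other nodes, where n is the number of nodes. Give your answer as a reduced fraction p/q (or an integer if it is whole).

Distances from Grace: Arjun:2, Dmitri:2, Hana:1, Leo:1, Mona:3, Yara:2. Sum = 11.
n = 7, so closeness = 6/11.

6/11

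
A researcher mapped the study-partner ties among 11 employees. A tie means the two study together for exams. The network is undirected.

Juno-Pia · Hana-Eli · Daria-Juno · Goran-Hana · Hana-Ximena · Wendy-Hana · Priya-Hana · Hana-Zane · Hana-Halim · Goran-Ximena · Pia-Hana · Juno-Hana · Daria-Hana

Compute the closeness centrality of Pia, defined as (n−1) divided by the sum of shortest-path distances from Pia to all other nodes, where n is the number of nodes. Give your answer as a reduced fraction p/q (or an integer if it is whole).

5/9

Distances from Pia: Daria:2, Eli:2, Goran:2, Halim:2, Hana:1, Juno:1, Priya:2, Wendy:2, Ximena:2, Zane:2. Sum = 18.
n = 11, so closeness = 10/18 = 5/9.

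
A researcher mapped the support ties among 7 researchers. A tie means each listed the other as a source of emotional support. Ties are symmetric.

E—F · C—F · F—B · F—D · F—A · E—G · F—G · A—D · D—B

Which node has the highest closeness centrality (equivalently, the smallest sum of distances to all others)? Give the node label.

Farness (sum of distances to all others) for each node — A:10, B:10, C:11, D:9, E:10, F:6, G:10.
The smallest farness is 6, for F, so F has the highest closeness.

F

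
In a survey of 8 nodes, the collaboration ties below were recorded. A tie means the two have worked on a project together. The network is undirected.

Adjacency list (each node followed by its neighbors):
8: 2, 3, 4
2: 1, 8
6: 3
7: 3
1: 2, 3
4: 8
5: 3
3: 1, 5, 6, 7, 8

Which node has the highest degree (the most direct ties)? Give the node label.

Degrees — 1:2, 2:2, 3:5, 4:1, 5:1, 6:1, 7:1, 8:3.
The maximum is 5, attained only by 3.

3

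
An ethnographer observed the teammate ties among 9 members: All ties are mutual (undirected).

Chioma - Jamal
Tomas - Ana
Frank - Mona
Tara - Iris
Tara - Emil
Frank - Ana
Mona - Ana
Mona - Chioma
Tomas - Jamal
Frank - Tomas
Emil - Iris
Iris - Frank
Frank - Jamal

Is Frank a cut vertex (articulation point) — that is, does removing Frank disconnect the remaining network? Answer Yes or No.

Yes

Removing Frank leaves {Ana, Chioma, Jamal, Mona, and Tomas} with no path to {Emil, Iris, and Tara}, so the network splits into 2 components. Frank is a cut vertex.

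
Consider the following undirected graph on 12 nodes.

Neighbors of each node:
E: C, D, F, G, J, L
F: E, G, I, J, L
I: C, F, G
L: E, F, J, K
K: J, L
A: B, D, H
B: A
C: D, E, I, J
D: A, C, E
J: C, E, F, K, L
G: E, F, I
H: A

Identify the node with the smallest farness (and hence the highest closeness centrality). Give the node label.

Farness (sum of distances to all others) for each node — A:26, B:36, C:20, D:20, E:18, F:22, G:25, H:36, I:25, J:22, K:31, L:23.
The smallest farness is 18, for E, so E has the highest closeness.

E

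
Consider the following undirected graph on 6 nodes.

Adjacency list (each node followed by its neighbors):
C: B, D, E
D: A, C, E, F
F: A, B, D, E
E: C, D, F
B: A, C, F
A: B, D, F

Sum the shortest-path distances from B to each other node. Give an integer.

7

Distances from B: A:1, C:1, D:2, E:2, F:1.
Sum = 1 + 1 + 2 + 2 + 1 = 7.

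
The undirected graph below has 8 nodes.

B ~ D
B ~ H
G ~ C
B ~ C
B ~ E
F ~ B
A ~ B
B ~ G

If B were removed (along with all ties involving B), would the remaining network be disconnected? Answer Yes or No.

Yes

Removing B leaves {E} with no path to {C and G}, so the network splits into 6 components. B is a cut vertex.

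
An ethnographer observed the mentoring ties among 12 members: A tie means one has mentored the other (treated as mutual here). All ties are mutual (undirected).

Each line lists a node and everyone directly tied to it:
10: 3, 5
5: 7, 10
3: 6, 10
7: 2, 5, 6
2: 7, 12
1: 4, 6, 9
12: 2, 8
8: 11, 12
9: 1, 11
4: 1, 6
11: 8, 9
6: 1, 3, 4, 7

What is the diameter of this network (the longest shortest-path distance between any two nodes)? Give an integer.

5

Eccentricity of each node (its greatest distance to any other): 1:4, 2:4, 3:5, 4:4, 5:5, 6:4, 7:4, 8:5, 9:4, 10:5, 11:5, 12:4.
The maximum eccentricity is 5, realized for instance by the pair 8–3 via 8 – 12 – 2 – 7 – 6 – 3. So the diameter is 5.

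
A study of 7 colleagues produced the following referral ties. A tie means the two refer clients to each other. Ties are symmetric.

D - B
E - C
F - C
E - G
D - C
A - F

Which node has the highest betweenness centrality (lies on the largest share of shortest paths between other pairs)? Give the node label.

Unnormalized betweenness of each node: A:0, B:0, C:12, D:5, E:5, F:5, G:0.
C has the largest value, 12, making it the main broker — the node through which the most shortest paths run.

C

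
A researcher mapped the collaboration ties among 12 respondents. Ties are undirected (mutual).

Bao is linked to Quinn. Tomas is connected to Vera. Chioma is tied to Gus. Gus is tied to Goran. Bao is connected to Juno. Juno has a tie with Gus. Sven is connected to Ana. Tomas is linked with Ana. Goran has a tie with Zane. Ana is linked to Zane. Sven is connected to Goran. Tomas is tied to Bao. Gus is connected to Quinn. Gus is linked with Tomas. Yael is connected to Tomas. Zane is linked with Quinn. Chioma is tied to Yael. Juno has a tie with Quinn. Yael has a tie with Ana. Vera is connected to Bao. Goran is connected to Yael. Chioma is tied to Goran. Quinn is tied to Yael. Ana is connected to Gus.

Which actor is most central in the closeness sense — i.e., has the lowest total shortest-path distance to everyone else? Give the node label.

Farness (sum of distances to all others) for each node — Ana:17, Bao:21, Chioma:21, Goran:19, Gus:16, Juno:20, Quinn:18, Sven:24, Tomas:17, Vera:24, Yael:17, Zane:20.
The smallest farness is 16, for Gus, so Gus has the highest closeness.

Gus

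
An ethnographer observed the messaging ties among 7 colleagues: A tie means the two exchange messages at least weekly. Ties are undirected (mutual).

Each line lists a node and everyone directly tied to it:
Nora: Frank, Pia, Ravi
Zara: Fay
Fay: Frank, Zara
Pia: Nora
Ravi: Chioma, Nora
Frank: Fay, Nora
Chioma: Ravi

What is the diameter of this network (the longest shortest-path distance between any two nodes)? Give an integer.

Eccentricity of each node (its greatest distance to any other): Chioma:5, Fay:4, Frank:3, Nora:3, Pia:4, Ravi:4, Zara:5.
The maximum eccentricity is 5, realized for instance by the pair Zara–Chioma via Zara – Fay – Frank – Nora – Ravi – Chioma. So the diameter is 5.

5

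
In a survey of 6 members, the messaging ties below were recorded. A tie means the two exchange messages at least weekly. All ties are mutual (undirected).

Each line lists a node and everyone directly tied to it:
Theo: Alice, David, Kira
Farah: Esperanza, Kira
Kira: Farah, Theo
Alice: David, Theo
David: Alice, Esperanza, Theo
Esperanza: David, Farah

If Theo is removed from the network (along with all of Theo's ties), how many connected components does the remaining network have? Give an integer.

1

Theo's neighbors (Alice, David, and Kira) remain reachable from one another through other ties, so the rest of the network stays in one piece.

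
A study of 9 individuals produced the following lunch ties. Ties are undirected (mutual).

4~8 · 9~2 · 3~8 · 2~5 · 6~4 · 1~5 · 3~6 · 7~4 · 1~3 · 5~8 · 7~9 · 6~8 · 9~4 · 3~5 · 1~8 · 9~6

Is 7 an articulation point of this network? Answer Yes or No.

Even without 7, every remaining node can still reach every other (the residual graph is connected), so 7 is not a cut vertex.

No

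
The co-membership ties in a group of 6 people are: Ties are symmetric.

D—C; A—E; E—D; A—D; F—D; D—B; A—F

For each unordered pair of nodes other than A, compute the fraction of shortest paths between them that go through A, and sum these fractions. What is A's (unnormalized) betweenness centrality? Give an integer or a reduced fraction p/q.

1/2

Pairs whose geodesics pass through A — E–F: 1/2.
All other pairs contribute 0.
Summing the contributions gives betweenness(A) = 1/2.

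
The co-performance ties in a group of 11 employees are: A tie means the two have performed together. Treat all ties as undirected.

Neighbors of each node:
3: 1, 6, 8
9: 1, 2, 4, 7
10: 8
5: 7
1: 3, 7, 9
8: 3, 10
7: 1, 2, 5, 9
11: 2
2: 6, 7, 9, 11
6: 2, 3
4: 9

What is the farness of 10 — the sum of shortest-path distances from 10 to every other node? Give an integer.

Distances from 10: 1:3, 2:4, 3:2, 4:5, 5:5, 6:3, 7:4, 8:1, 9:4, 11:5.
Sum = 3 + 4 + 2 + 5 + 5 + 3 + 4 + 1 + 4 + 5 = 36.

36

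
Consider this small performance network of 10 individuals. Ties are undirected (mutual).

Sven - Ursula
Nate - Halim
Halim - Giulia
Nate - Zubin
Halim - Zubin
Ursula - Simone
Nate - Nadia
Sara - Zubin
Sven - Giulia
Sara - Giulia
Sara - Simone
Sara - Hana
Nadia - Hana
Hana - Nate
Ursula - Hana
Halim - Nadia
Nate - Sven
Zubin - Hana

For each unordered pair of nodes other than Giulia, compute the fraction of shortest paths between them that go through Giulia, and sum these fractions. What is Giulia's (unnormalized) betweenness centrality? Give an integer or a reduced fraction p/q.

Pairs whose geodesics pass through Giulia — Sara–Sven: 1; Sara–Halim: 1/2; Ursula–Halim: 1/5; Simone–Halim: 1/2; Sven–Halim: 1/2.
All other pairs contribute 0.
Summing the contributions gives betweenness(Giulia) = 27/10.

27/10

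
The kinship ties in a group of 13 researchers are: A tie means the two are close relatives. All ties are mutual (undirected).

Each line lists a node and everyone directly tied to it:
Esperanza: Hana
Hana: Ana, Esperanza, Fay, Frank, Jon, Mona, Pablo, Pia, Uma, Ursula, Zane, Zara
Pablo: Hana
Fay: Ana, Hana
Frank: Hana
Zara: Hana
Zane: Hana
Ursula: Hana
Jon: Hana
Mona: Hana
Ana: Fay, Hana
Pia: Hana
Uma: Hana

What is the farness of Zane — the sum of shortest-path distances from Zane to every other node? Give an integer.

23

Distances from Zane: Ana:2, Esperanza:2, Fay:2, Frank:2, Hana:1, Jon:2, Mona:2, Pablo:2, Pia:2, Uma:2, Ursula:2, Zara:2.
Sum = 2 + 2 + 2 + 2 + 1 + 2 + 2 + 2 + 2 + 2 + 2 + 2 = 23.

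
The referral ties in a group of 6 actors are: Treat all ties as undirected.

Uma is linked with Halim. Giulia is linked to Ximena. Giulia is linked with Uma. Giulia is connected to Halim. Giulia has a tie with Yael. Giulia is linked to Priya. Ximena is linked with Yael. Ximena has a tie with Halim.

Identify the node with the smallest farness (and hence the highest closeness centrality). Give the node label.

Farness (sum of distances to all others) for each node — Giulia:5, Halim:7, Priya:9, Uma:8, Ximena:7, Yael:8.
The smallest farness is 5, for Giulia, so Giulia has the highest closeness.

Giulia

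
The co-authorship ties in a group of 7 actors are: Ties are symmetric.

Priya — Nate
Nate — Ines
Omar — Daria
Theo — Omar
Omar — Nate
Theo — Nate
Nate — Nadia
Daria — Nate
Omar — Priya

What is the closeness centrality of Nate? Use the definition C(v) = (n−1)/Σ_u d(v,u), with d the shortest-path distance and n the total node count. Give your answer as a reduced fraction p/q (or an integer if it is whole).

1

Distances from Nate: Daria:1, Ines:1, Nadia:1, Omar:1, Priya:1, Theo:1. Sum = 6.
n = 7, so closeness = 6/6 = 1.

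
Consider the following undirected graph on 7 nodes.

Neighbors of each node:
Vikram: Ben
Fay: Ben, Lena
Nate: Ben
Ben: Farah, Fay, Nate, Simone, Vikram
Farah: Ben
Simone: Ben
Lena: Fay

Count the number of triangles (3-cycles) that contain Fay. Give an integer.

Fay's neighbors are Ben and Lena, but none of them are tied to each other, so no triangle contains Fay.

0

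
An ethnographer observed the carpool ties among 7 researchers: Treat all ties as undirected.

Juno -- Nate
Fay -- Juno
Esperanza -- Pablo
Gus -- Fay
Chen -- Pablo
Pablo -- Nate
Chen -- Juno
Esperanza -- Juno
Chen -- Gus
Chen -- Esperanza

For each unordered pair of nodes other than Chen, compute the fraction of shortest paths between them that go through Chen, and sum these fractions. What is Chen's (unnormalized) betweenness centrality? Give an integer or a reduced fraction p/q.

Pairs whose geodesics pass through Chen — Gus–Juno: 1/2; Gus–Nate: 2/3; Gus–Pablo: 1; Gus–Esperanza: 1; Fay–Pablo: 2/4; Juno–Pablo: 1/3.
All other pairs contribute 0.
Summing the contributions gives betweenness(Chen) = 4.

4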